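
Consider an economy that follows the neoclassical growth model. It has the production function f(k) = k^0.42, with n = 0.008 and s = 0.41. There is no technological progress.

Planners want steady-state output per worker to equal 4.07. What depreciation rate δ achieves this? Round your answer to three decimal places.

δ ≈ 0.051

At the steady state, Δk = 0, so s·k^α = (n + δ)·k.
Since y* = [s/(n + δ)]^(α/(1−α)), we have s/(n + δ) = (y*)^((1−α)/α) = 4.07^1.381 = 6.9478.
Therefore n + δ = s / 6.9478 = 0.41 / 6.9478 = 0.0590, so δ = 0.0590 − 0.008 = 0.0510.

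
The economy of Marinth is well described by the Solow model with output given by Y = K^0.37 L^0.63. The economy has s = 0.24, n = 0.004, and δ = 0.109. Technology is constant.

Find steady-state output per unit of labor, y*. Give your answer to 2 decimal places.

In steady state, investment equals break-even investment: s·k^α = (n + δ)·k.
Dividing both sides by k: k^(1−α) = s / (n + δ).
k^0.63 = 0.24 / (0.004 + 0.109) = 0.24 / 0.113 = 2.1239
k* = 2.1239^(1/0.63) ≈ 3.3057
y* = (k*)^α = 3.3057^0.37 ≈ 1.5564

y* ≈ 1.56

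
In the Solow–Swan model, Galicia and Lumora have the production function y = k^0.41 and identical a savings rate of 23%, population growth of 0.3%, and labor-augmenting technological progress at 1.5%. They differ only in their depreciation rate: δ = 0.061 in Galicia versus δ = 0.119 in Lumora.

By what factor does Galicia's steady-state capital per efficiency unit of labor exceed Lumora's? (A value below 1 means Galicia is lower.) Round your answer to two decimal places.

Steady-state k* = [s/(n + g + δ)]^(1/(1−α)), so the ratio is [ (s_G/(n + g + δ)_G) / (s_L/(n + g + δ)_L) ]^1.6949.
s_G/(n + g + δ)_G = 0.23/0.079 = 2.9114; s_L/(n + g + δ)_L = 0.23/0.137 = 1.6788.
Ratio = (2.9114/1.6788)^1.6949 = 1.7342^1.6949 ≈ 2.5424

k*_G / k*_L ≈ 2.54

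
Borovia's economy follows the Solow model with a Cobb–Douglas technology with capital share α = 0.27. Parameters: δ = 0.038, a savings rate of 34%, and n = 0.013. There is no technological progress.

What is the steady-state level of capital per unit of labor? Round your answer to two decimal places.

In steady state, investment equals break-even investment: s·k^α = (n + δ)·k.
Dividing both sides by k: k^(1−α) = s / (n + δ).
k^0.73 = 0.34 / (0.013 + 0.038) = 0.34 / 0.051 = 6.6667
k* = 6.6667^(1/0.73) ≈ 13.4476

k* = 13.45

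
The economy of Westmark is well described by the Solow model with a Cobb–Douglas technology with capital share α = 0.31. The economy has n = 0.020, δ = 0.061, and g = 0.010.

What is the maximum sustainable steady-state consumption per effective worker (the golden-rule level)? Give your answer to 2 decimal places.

At the golden rule, f'(k) = n + g + δ, so α·k^(α−1) = n + g + δ and k_gold = (α/(n + g + δ))^(1/(1−α)).
k_gold = (0.31/0.091)^(1/0.69) = 3.4066^1.4493 ≈ 5.9087
c_gold = f(k_gold) − (n + g + δ)·k_gold = 1.7345 − 0.091×5.9087 ≈ 1.1968

c_gold ≈ 1.20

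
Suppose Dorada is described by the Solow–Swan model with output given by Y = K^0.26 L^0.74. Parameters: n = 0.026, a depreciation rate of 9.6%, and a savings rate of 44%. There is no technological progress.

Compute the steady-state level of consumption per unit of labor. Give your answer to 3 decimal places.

Steady state requires s·f(k) = (n + δ)·k, i.e. s·k^α = (n + δ)·k.
Rearranging, k^(1−α) = s / (n + δ).
k^0.74 = 0.44 / (0.026 + 0.096) = 0.44 / 0.122 = 3.6066
k* = 3.6066^(1/0.74) ≈ 5.6602
y* = (k*)^α = 5.6602^0.26 ≈ 1.5694
c* = (1 − s)·y* = (1 − 0.44) × 1.5694 ≈ 0.8789

c* = 0.879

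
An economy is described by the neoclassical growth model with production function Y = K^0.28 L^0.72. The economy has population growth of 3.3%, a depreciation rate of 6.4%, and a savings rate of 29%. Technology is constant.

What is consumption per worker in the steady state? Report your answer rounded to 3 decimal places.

c* = 1.087

Steady state requires s·f(k) = (n + δ)·k, i.e. s·k^α = (n + δ)·k.
Rearranging, k^(1−α) = s / (n + δ).
k^0.72 = 0.29 / (0.033 + 0.064) = 0.29 / 0.097 = 2.9897
k* = 2.9897^(1/0.72) ≈ 4.5771
y* = (k*)^α = 4.5771^0.28 ≈ 1.5310
c* = (1 − s)·y* = (1 − 0.29) × 1.5310 ≈ 1.0870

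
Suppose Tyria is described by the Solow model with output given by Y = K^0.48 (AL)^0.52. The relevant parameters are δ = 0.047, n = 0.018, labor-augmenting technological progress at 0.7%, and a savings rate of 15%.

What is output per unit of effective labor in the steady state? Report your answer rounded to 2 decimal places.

In steady state, investment equals break-even investment: s·k^α = (n + g + δ)·k.
Dividing both sides by k: k^(1−α) = s / (n + g + δ).
k^0.52 = 0.15 / (0.018 + 0.007 + 0.047) = 0.15 / 0.072 = 2.0833
k* = 2.0833^(1/0.52) ≈ 4.1019
y* = (k*)^α = 4.1019^0.48 ≈ 1.9689

y* = 1.97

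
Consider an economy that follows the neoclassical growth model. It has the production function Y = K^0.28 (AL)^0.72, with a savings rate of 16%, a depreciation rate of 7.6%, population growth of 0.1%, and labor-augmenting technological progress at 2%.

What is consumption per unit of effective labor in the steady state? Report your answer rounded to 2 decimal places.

c* = 1.02

Steady state requires s·f(k) = (n + g + δ)·k, i.e. s·k^α = (n + g + δ)·k.
Rearranging, k^(1−α) = s / (n + g + δ).
k^0.72 = 0.16 / (0.001 + 0.020 + 0.076) = 0.16 / 0.097 = 1.6495
k* = 1.6495^(1/0.72) ≈ 2.0039
y* = (k*)^α = 2.0039^0.28 ≈ 1.2149
c* = (1 − s)·y* = (1 − 0.16) × 1.2149 ≈ 1.0205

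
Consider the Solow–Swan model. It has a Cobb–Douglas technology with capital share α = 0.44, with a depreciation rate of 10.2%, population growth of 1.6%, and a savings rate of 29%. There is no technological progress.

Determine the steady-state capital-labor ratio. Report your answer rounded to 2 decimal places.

k* = 4.98

At the steady state, Δk = 0, so s·k^α = (n + δ)·k.
Dividing both sides by k: k^(1−α) = s / (n + δ).
k^0.56 = 0.29 / (0.016 + 0.102) = 0.29 / 0.118 = 2.4576
k* = 2.4576^(1/0.56) ≈ 4.9813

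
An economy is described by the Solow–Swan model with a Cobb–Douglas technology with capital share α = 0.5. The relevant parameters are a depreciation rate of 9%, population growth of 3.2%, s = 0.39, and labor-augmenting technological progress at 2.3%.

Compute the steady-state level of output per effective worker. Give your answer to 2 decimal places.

Steady state requires s·f(k) = (n + g + δ)·k, i.e. s·k^α = (n + g + δ)·k.
Rearranging, k^(1−α) = s / (n + g + δ).
k^0.5 = 0.39 / (0.032 + 0.023 + 0.090) = 0.39 / 0.145 = 2.6897
k* = 2.6897^(1/0.5) ≈ 7.2345
y* = (k*)^α = 7.2345^0.5 ≈ 2.6897

y* ≈ 2.69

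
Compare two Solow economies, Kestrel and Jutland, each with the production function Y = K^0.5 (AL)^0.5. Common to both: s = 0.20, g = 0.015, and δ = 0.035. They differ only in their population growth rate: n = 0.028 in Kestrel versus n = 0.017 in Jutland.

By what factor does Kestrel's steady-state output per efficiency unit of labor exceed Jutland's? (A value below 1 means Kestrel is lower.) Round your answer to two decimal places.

Steady-state y* = [s/(n + g + δ)]^(α/(1−α)), so the ratio is [ (s_K/(n + g + δ)_K) / (s_J/(n + g + δ)_J) ]^1.
s_K/(n + g + δ)_K = 0.20/0.078 = 2.5641; s_J/(n + g + δ)_J = 0.20/0.067 = 2.9851.
Ratio = (2.5641/2.9851)^1 = 0.8590^1 ≈ 0.8590

ratio ≈ 0.86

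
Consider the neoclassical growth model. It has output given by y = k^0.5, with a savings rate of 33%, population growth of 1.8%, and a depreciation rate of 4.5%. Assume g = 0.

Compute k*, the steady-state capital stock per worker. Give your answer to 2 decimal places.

k* ≈ 27.44

At the steady state, Δk = 0, so s·k^α = (n + δ)·k.
Rearranging, k^(1−α) = s / (n + δ).
k^0.5 = 0.33 / (0.018 + 0.045) = 0.33 / 0.063 = 5.2381
k* = 5.2381^(1/0.5) ≈ 27.4377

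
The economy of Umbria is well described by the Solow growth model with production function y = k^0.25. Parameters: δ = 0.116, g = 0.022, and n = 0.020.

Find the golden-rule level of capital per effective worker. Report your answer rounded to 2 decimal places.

The golden rule sets f'(k) = n + g + δ, i.e. α·k^(α−1) = n + g + δ.
So k^(1−α) = α / (n + g + δ) = 0.25 / 0.158 = 1.5823.
k_gold = 1.5823^(1/0.75) ≈ 1.8438

k_gold ≈ 1.84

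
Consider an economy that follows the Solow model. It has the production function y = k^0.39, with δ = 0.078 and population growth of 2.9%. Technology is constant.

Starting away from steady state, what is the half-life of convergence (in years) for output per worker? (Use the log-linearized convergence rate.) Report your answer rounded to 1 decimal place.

t_½ ≈ 10.6 years

Near the steady state the convergence rate is λ = (1 − α)(n + δ).
λ = (1 − 0.39) × 0.107 = 0.61 × 0.107 = 0.06527
Half-life = ln 2 / λ = 0.6931 / 0.06527 ≈ 10.62 years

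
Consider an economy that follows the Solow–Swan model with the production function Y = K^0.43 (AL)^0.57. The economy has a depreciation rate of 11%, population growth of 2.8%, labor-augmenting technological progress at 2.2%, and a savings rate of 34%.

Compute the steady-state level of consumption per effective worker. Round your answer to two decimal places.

c* = 1.17

In steady state, investment equals break-even investment: s·k^α = (n + g + δ)·k.
Rearranging, k^(1−α) = s / (n + g + δ).
k^0.57 = 0.34 / (0.028 + 0.022 + 0.110) = 0.34 / 0.160 = 2.1250
k* = 2.1250^(1/0.57) ≈ 3.7524
y* = (k*)^α = 3.7524^0.43 ≈ 1.7658
c* = (1 − s)·y* = (1 − 0.34) × 1.7658 ≈ 1.1654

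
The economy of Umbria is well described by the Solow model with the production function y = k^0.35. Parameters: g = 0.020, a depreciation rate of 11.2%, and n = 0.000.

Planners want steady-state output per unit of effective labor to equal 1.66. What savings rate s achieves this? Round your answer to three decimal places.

s ≈ 0.338

At the steady state, Δk = 0, so s·k^α = (n + g + δ)·k.
Since y* = [s/(n + g + δ)]^(α/(1−α)), we have s/(n + g + δ) = (y*)^((1−α)/α) = 1.66^1.8571 = 2.5631.
Therefore s = 2.5631 × (n + g + δ) = 2.5631 × 0.132 = 0.3383.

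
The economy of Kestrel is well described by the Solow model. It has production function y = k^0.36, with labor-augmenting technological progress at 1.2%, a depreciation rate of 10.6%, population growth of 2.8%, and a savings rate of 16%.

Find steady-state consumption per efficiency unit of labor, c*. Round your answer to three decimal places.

At the steady state, Δk = 0, so s·k^α = (n + g + δ)·k.
Dividing both sides by k: k^(1−α) = s / (n + g + δ).
k^0.64 = 0.16 / (0.028 + 0.012 + 0.106) = 0.16 / 0.146 = 1.0959
k* = 1.0959^(1/0.64) ≈ 1.1538
y* = (k*)^α = 1.1538^0.36 ≈ 1.0529
c* = (1 − s)·y* = (1 − 0.16) × 1.0529 ≈ 0.8844

c* = 0.884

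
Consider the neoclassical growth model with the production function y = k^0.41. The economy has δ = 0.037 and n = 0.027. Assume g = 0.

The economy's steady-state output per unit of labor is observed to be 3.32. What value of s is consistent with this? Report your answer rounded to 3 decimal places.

s ≈ 0.360

Steady state requires s·f(k) = (n + δ)·k, i.e. s·k^α = (n + δ)·k.
Since y* = [s/(n + δ)]^(α/(1−α)), we have s/(n + δ) = (y*)^((1−α)/α) = 3.32^1.439 = 5.6223.
Therefore s = 5.6223 × (n + δ) = 5.6223 × 0.064 = 0.3598.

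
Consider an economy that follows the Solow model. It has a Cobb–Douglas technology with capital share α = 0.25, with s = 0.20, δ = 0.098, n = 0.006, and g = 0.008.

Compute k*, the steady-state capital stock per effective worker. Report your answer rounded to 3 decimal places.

At the steady state, Δk = 0, so s·k^α = (n + g + δ)·k.
Rearranging, k^(1−α) = s / (n + g + δ).
k^0.75 = 0.20 / (0.006 + 0.008 + 0.098) = 0.20 / 0.112 = 1.7857
k* = 1.7857^(1/0.75) ≈ 2.1664

k* ≈ 2.166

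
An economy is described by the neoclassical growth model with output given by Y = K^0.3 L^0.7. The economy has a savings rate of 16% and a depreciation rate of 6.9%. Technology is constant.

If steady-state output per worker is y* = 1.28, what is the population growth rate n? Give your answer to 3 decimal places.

At the steady state, Δk = 0, so s·k^α = (n + δ)·k.
Since y* = [s/(n + δ)]^(α/(1−α)), we have s/(n + δ) = (y*)^((1−α)/α) = 1.28^2.3333 = 1.7789.
Therefore n + δ = s / 1.7789 = 0.16 / 1.7789 = 0.0899, so n = 0.0899 − 0.069 = 0.0209.

n ≈ 0.021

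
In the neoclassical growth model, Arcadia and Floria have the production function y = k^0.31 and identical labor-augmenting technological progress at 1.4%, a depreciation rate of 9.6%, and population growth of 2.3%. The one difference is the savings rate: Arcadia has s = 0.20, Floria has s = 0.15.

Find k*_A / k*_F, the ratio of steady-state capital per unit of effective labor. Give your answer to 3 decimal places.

ratio ≈ 1.517

Steady-state k* = [s/(n + g + δ)]^(1/(1−α)), so the ratio is [ (s_A/(n + g + δ)_A) / (s_F/(n + g + δ)_F) ]^1.4493.
s_A/(n + g + δ)_A = 0.20/0.133 = 1.5038; s_F/(n + g + δ)_F = 0.15/0.133 = 1.1278.
Ratio = (1.5038/1.1278)^1.4493 = 1.3334^1.4493 ≈ 1.5174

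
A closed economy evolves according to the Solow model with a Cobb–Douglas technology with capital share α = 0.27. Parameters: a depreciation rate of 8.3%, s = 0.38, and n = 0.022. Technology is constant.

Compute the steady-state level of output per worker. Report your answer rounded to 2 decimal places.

At the steady state, Δk = 0, so s·k^α = (n + δ)·k.
Rearranging, k^(1−α) = s / (n + δ).
k^0.73 = 0.38 / (0.022 + 0.083) = 0.38 / 0.105 = 3.6190
k* = 3.6190^(1/0.73) ≈ 5.8236
y* = (k*)^α = 5.8236^0.27 ≈ 1.6092

y* ≈ 1.61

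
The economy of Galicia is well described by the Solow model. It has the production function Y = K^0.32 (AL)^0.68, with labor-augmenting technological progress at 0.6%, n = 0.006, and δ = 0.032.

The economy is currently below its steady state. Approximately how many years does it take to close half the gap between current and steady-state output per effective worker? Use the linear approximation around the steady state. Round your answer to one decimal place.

t_½ ≈ 23.2 years

Near the steady state the convergence rate is λ = (1 − α)(n + g + δ).
λ = (1 − 0.32) × 0.044 = 0.68 × 0.044 = 0.02992
Half-life = ln 2 / λ = 0.6931 / 0.02992 ≈ 23.17 years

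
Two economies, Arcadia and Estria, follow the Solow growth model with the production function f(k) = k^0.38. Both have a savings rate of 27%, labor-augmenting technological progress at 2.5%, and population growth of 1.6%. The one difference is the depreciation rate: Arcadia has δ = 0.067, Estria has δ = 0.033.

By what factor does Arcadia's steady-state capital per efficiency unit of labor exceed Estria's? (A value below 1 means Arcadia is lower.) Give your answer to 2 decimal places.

Steady-state k* = [s/(n + g + δ)]^(1/(1−α)), so the ratio is [ (s_A/(n + g + δ)_A) / (s_E/(n + g + δ)_E) ]^1.6129.
s_A/(n + g + δ)_A = 0.27/0.108 = 2.5000; s_E/(n + g + δ)_E = 0.27/0.074 = 3.6486.
Ratio = (2.5000/3.6486)^1.6129 = 0.6852^1.6129 ≈ 0.5435

ratio ≈ 0.54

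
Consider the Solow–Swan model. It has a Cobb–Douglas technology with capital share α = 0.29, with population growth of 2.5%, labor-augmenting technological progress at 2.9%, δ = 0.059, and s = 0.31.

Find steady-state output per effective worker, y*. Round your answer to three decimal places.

y* = 1.510

At the steady state, Δk = 0, so s·k^α = (n + g + δ)·k.
Rearranging, k^(1−α) = s / (n + g + δ).
k^0.71 = 0.31 / (0.025 + 0.029 + 0.059) = 0.31 / 0.113 = 2.7434
k* = 2.7434^(1/0.71) ≈ 4.1429
y* = (k*)^α = 4.1429^0.29 ≈ 1.5101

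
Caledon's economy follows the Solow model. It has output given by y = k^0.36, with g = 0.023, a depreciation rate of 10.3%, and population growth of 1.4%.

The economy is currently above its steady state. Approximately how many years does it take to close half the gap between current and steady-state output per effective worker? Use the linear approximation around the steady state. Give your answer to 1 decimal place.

Near the steady state the convergence rate is λ = (1 − α)(n + g + δ).
λ = (1 − 0.36) × 0.140 = 0.64 × 0.140 = 0.0896
Half-life = ln 2 / λ = 0.6931 / 0.0896 ≈ 7.74 years

t_½ ≈ 7.7 years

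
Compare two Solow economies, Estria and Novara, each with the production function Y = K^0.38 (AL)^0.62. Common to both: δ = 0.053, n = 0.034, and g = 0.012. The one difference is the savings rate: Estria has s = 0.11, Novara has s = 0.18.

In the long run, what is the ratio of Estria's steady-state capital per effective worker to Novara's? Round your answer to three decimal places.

Steady-state k* = [s/(n + g + δ)]^(1/(1−α)), so the ratio is [ (s_E/(n + g + δ)_E) / (s_N/(n + g + δ)_N) ]^1.6129.
s_E/(n + g + δ)_E = 0.11/0.099 = 1.1111; s_N/(n + g + δ)_N = 0.18/0.099 = 1.8182.
Ratio = (1.1111/1.8182)^1.6129 = 0.6111^1.6129 ≈ 0.4519

k*_E / k*_N ≈ 0.452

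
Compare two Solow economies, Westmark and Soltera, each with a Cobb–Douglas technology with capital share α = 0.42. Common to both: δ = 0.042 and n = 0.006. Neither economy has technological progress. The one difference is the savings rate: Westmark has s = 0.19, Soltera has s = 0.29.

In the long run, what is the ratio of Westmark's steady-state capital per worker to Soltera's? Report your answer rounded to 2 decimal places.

Steady-state k* = [s/(n + δ)]^(1/(1−α)), so the ratio is [ (s_W/(n + δ)_W) / (s_S/(n + δ)_S) ]^1.7241.
s_W/(n + δ)_W = 0.19/0.048 = 3.9583; s_S/(n + δ)_S = 0.29/0.048 = 6.0417.
Ratio = (3.9583/6.0417)^1.7241 = 0.6552^1.7241 ≈ 0.4824

k*_W / k*_S ≈ 0.48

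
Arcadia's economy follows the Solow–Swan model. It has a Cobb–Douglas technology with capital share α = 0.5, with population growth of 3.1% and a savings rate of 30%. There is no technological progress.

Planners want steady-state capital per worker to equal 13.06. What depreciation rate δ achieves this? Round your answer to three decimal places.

Steady state requires s·f(k) = (n + δ)·k, i.e. s·k^α = (n + δ)·k.
So s / (n + δ) = (k*)^(1−α) = 13.06^0.5 = 3.6139.
Therefore n + δ = s / 3.6139 = 0.30 / 3.6139 = 0.0830, so δ = 0.0830 − 0.031 = 0.0520.

δ ≈ 0.052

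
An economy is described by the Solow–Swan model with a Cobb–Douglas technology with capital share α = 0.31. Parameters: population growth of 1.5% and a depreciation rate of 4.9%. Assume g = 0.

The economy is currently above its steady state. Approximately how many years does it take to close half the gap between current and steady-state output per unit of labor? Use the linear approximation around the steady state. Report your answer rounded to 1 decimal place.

Near the steady state the convergence rate is λ = (1 − α)(n + δ).
λ = (1 − 0.31) × 0.064 = 0.69 × 0.064 = 0.04416
Half-life = ln 2 / λ = 0.6931 / 0.04416 ≈ 15.70 years

about 15.7 years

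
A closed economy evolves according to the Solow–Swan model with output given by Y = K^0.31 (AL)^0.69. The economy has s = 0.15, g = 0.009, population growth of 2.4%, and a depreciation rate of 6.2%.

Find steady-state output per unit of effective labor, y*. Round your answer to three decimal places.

Steady state requires s·f(k) = (n + g + δ)·k, i.e. s·k^α = (n + g + δ)·k.
Rearranging, k^(1−α) = s / (n + g + δ).
k^0.69 = 0.15 / (0.024 + 0.009 + 0.062) = 0.15 / 0.095 = 1.5789
k* = 1.5789^(1/0.69) ≈ 1.9385
y* = (k*)^α = 1.9385^0.31 ≈ 1.2278

y* ≈ 1.228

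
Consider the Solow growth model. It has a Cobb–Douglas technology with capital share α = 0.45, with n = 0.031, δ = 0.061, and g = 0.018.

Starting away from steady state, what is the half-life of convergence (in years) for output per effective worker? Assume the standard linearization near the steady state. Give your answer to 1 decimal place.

half-life ≈ 11.5 years

Near the steady state the convergence rate is λ = (1 − α)(n + g + δ).
λ = (1 − 0.45) × 0.110 = 0.55 × 0.110 = 0.0605
Half-life = ln 2 / λ = 0.6931 / 0.0605 ≈ 11.46 years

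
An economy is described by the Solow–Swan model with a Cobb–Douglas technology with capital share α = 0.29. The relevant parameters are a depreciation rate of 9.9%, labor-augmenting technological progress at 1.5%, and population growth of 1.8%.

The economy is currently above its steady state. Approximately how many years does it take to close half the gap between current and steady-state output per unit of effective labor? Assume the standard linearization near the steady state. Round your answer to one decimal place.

half-life ≈ 7.4 years

Near the steady state the convergence rate is λ = (1 − α)(n + g + δ).
λ = (1 − 0.29) × 0.132 = 0.71 × 0.132 = 0.09372
Half-life = ln 2 / λ = 0.6931 / 0.09372 ≈ 7.40 years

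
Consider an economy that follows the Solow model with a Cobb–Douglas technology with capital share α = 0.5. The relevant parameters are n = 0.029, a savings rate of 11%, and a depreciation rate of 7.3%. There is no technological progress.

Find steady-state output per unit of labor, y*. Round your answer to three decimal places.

y* ≈ 1.078

Steady state requires s·f(k) = (n + δ)·k, i.e. s·k^α = (n + δ)·k.
Dividing both sides by k: k^(1−α) = s / (n + δ).
k^0.5 = 0.11 / (0.029 + 0.073) = 0.11 / 0.102 = 1.0784
k* = 1.0784^(1/0.5) ≈ 1.1629
y* = (k*)^α = 1.1629^0.5 ≈ 1.0784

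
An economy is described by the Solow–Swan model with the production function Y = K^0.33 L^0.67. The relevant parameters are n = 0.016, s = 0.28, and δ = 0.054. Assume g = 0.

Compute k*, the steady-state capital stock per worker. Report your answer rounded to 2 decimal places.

At the steady state, Δk = 0, so s·k^α = (n + δ)·k.
Dividing both sides by k: k^(1−α) = s / (n + δ).
k^0.67 = 0.28 / (0.016 + 0.054) = 0.28 / 0.070 = 4.0000
k* = 4.0000^(1/0.67) ≈ 7.9177

k* = 7.92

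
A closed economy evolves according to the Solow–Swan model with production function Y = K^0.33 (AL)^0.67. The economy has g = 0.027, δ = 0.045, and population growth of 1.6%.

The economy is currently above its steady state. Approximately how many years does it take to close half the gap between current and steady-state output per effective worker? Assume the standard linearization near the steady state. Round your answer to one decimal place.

about 11.8 years

Near the steady state the convergence rate is λ = (1 − α)(n + g + δ).
λ = (1 − 0.33) × 0.088 = 0.67 × 0.088 = 0.05896
Half-life = ln 2 / λ = 0.6931 / 0.05896 ≈ 11.76 years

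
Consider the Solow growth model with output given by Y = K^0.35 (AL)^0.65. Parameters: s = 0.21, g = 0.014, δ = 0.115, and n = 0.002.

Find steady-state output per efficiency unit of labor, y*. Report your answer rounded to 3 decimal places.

y* = 1.289

At the steady state, Δk = 0, so s·k^α = (n + g + δ)·k.
Rearranging, k^(1−α) = s / (n + g + δ).
k^0.65 = 0.21 / (0.002 + 0.014 + 0.115) = 0.21 / 0.131 = 1.6031
k* = 1.6031^(1/0.65) ≈ 2.0669
y* = (k*)^α = 2.0669^0.35 ≈ 1.2893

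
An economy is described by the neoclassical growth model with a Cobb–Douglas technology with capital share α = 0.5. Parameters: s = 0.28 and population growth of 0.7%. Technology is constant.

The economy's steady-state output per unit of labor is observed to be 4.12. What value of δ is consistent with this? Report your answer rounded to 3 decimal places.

In steady state, investment equals break-even investment: s·k^α = (n + δ)·k.
Since y* = [s/(n + δ)]^(α/(1−α)), we have s/(n + δ) = (y*)^((1−α)/α) = 4.12^1 = 4.1200.
Therefore n + δ = s / 4.1200 = 0.28 / 4.1200 = 0.0680, so δ = 0.0680 − 0.007 = 0.0610.

δ ≈ 0.061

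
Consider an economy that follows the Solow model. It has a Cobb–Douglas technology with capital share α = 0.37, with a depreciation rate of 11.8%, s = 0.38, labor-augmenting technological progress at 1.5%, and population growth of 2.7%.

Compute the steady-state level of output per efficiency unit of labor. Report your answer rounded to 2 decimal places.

y* ≈ 1.66

At the steady state, Δk = 0, so s·k^α = (n + g + δ)·k.
Dividing both sides by k: k^(1−α) = s / (n + g + δ).
k^0.63 = 0.38 / (0.027 + 0.015 + 0.118) = 0.38 / 0.160 = 2.3750
k* = 2.3750^(1/0.63) ≈ 3.9472
y* = (k*)^α = 3.9472^0.37 ≈ 1.6620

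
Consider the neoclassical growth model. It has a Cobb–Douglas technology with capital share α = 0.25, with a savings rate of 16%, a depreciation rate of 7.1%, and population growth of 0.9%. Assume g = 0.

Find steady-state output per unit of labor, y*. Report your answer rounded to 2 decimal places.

y* ≈ 1.26

At the steady state, Δk = 0, so s·k^α = (n + δ)·k.
Dividing both sides by k: k^(1−α) = s / (n + δ).
k^0.75 = 0.16 / (0.009 + 0.071) = 0.16 / 0.080 = 2.0000
k* = 2.0000^(1/0.75) ≈ 2.5198
y* = (k*)^α = 2.5198^0.25 ≈ 1.2599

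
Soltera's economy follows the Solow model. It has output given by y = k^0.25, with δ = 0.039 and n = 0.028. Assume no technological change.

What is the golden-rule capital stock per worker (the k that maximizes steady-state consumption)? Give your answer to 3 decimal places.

The golden rule sets f'(k) = n + δ, i.e. α·k^(α−1) = n + δ.
So k^(1−α) = α / (n + δ) = 0.25 / 0.067 = 3.7313.
k_gold = 3.7313^(1/0.75) ≈ 5.7874

k_gold ≈ 5.787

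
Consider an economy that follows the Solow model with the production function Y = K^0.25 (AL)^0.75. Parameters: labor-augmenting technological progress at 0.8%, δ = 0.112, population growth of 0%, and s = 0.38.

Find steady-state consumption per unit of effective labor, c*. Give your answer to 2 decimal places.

c* ≈ 0.91

At the steady state, Δk = 0, so s·k^α = (n + g + δ)·k.
Dividing both sides by k: k^(1−α) = s / (n + g + δ).
k^0.75 = 0.38 / (0.000 + 0.008 + 0.112) = 0.38 / 0.120 = 3.1667
k* = 3.1667^(1/0.75) ≈ 4.6502
y* = (k*)^α = 4.6502^0.25 ≈ 1.4685
c* = (1 − s)·y* = (1 − 0.38) × 1.4685 ≈ 0.9105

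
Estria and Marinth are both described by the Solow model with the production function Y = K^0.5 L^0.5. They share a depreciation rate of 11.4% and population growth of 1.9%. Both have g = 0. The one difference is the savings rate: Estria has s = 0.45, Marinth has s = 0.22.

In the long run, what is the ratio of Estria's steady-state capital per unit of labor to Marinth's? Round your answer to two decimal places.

Steady-state k* = [s/(n + δ)]^(1/(1−α)), so the ratio is [ (s_E/(n + δ)_E) / (s_M/(n + δ)_M) ]^2.
s_E/(n + δ)_E = 0.45/0.133 = 3.3835; s_M/(n + δ)_M = 0.22/0.133 = 1.6541.
Ratio = (3.3835/1.6541)^2 = 2.0455^2 ≈ 4.1841

k*_E / k*_M ≈ 4.18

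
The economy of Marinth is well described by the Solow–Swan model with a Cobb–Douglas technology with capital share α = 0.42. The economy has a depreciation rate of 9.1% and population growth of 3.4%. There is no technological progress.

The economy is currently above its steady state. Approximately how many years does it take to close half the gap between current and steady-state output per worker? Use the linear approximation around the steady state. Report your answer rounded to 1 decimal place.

Near the steady state the convergence rate is λ = (1 − α)(n + δ).
λ = (1 − 0.42) × 0.125 = 0.58 × 0.125 = 0.0725
Half-life = ln 2 / λ = 0.6931 / 0.0725 ≈ 9.56 years

half-life ≈ 9.6 years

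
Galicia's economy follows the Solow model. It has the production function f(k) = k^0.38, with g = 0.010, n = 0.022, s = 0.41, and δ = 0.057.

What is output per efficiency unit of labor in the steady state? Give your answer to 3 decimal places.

At the steady state, Δk = 0, so s·k^α = (n + g + δ)·k.
Dividing both sides by k: k^(1−α) = s / (n + g + δ).
k^0.62 = 0.41 / (0.022 + 0.010 + 0.057) = 0.41 / 0.089 = 4.6067
k* = 4.6067^(1/0.62) ≈ 11.7485
y* = (k*)^α = 11.7485^0.38 ≈ 2.5503

y* ≈ 2.550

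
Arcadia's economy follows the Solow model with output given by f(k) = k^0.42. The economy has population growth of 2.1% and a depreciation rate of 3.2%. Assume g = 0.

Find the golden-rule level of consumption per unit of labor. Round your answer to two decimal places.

At the golden rule, f'(k) = n + δ, so α·k^(α−1) = n + δ and k_gold = (α/(n + δ))^(1/(1−α)).
k_gold = (0.42/0.053)^(1/0.58) = 7.9245^1.7241 ≈ 35.4746
c_gold = f(k_gold) − (n + δ)·k_gold = 4.4768 − 0.053×35.4746 ≈ 2.5966

c_gold ≈ 2.60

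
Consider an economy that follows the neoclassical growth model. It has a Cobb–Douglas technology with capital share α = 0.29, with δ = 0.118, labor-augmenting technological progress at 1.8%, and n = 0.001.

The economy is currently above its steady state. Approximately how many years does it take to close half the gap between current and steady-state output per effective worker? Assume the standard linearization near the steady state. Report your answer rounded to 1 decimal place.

t_½ ≈ 7.1 years

Near the steady state the convergence rate is λ = (1 − α)(n + g + δ).
λ = (1 − 0.29) × 0.137 = 0.71 × 0.137 = 0.09727
Half-life = ln 2 / λ = 0.6931 / 0.09727 ≈ 7.13 years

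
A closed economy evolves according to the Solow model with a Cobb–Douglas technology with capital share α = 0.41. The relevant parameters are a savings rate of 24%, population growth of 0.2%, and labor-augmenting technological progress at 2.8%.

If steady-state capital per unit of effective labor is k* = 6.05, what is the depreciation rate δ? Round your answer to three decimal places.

δ ≈ 0.053

Steady state requires s·f(k) = (n + g + δ)·k, i.e. s·k^α = (n + g + δ)·k.
So s / (n + g + δ) = (k*)^(1−α) = 6.05^0.59 = 2.8922.
Therefore n + g + δ = s / 2.8922 = 0.24 / 2.8922 = 0.0830, so δ = 0.0830 − 0.030 = 0.0530.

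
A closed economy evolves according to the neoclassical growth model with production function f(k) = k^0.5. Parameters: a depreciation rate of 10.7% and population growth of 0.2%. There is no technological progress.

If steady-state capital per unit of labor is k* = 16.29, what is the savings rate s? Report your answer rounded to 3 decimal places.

s ≈ 0.440

Steady state requires s·f(k) = (n + δ)·k, i.e. s·k^α = (n + δ)·k.
So s / (n + δ) = (k*)^(1−α) = 16.29^0.5 = 4.0361.
Therefore s = 4.0361 × (n + δ) = 4.0361 × 0.109 = 0.4399.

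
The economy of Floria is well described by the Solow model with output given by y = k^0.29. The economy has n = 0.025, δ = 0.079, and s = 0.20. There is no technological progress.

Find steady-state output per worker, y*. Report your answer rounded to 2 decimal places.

y* ≈ 1.31

Steady state requires s·f(k) = (n + δ)·k, i.e. s·k^α = (n + δ)·k.
Dividing both sides by k: k^(1−α) = s / (n + δ).
k^0.71 = 0.20 / (0.025 + 0.079) = 0.20 / 0.104 = 1.9231
k* = 1.9231^(1/0.71) ≈ 2.5119
y* = (k*)^α = 2.5119^0.29 ≈ 1.3062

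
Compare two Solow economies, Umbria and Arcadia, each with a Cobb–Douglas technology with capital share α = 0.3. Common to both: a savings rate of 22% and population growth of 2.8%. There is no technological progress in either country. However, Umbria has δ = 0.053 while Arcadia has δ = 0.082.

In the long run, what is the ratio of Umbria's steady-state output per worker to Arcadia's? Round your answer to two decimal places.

y*_U / y*_A ≈ 1.14

Steady-state y* = [s/(n + δ)]^(α/(1−α)), so the ratio is [ (s_U/(n + δ)_U) / (s_A/(n + δ)_A) ]^0.4286.
s_U/(n + δ)_U = 0.22/0.081 = 2.7160; s_A/(n + δ)_A = 0.22/0.110 = 2.0000.
Ratio = (2.7160/2.0000)^0.4286 = 1.3580^0.4286 ≈ 1.1401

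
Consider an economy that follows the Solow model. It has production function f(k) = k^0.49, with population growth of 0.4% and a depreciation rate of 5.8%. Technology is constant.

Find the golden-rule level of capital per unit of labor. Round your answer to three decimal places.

k_gold ≈ 57.597

The golden rule sets f'(k) = n + δ, i.e. α·k^(α−1) = n + δ.
So k^(1−α) = α / (n + δ) = 0.49 / 0.062 = 7.9032.
k_gold = 7.9032^(1/0.51) ≈ 57.5968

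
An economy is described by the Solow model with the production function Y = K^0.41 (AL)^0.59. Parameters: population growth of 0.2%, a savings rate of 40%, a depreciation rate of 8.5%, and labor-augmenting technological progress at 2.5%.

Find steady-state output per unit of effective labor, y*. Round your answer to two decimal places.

In steady state, investment equals break-even investment: s·k^α = (n + g + δ)·k.
Dividing both sides by k: k^(1−α) = s / (n + g + δ).
k^0.59 = 0.40 / (0.002 + 0.025 + 0.085) = 0.40 / 0.112 = 3.5714
k* = 3.5714^(1/0.59) ≈ 8.6500
y* = (k*)^α = 8.6500^0.41 ≈ 2.4220

y* = 2.42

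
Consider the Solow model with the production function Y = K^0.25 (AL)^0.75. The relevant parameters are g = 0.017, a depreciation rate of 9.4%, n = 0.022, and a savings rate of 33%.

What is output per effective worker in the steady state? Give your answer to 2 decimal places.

At the steady state, Δk = 0, so s·k^α = (n + g + δ)·k.
Dividing both sides by k: k^(1−α) = s / (n + g + δ).
k^0.75 = 0.33 / (0.022 + 0.017 + 0.094) = 0.33 / 0.133 = 2.4812
k* = 2.4812^(1/0.75) ≈ 3.3590
y* = (k*)^α = 3.3590^0.25 ≈ 1.3538

y* ≈ 1.35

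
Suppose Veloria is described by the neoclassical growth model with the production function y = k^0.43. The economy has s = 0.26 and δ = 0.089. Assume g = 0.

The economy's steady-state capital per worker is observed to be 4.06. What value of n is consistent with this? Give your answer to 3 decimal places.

In steady state, investment equals break-even investment: s·k^α = (n + δ)·k.
So s / (n + δ) = (k*)^(1−α) = 4.06^0.57 = 2.2226.
Therefore n + δ = s / 2.2226 = 0.26 / 2.2226 = 0.1170, so n = 0.1170 − 0.089 = 0.0280.

n ≈ 0.028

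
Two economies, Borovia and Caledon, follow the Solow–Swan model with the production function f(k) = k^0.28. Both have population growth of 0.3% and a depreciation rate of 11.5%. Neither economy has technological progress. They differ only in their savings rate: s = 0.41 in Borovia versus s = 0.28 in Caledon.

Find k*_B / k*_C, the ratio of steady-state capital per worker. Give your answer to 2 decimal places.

Steady-state k* = [s/(n + δ)]^(1/(1−α)), so the ratio is [ (s_B/(n + δ)_B) / (s_C/(n + δ)_C) ]^1.3889.
s_B/(n + δ)_B = 0.41/0.118 = 3.4746; s_C/(n + δ)_C = 0.28/0.118 = 2.3729.
Ratio = (3.4746/2.3729)^1.3889 = 1.4643^1.3889 ≈ 1.6984

k*_B / k*_C ≈ 1.70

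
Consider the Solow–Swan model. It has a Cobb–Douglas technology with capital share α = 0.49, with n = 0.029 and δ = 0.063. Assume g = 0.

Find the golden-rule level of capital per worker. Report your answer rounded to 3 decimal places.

k_gold ≈ 26.566

The golden rule sets f'(k) = n + δ, i.e. α·k^(α−1) = n + δ.
So k^(1−α) = α / (n + δ) = 0.49 / 0.092 = 5.3261.
k_gold = 5.3261^(1/0.51) ≈ 26.5664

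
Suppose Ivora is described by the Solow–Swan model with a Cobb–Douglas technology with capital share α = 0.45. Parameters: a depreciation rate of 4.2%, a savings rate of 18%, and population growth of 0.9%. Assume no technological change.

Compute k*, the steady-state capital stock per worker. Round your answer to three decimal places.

In steady state, investment equals break-even investment: s·k^α = (n + δ)·k.
Rearranging, k^(1−α) = s / (n + δ).
k^0.55 = 0.18 / (0.009 + 0.042) = 0.18 / 0.051 = 3.5294
k* = 3.5294^(1/0.55) ≈ 9.9042

k* = 9.904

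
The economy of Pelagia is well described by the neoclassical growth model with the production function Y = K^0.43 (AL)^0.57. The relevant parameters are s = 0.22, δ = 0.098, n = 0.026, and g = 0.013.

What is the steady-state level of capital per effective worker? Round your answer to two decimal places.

k* = 2.30

At the steady state, Δk = 0, so s·k^α = (n + g + δ)·k.
Rearranging, k^(1−α) = s / (n + g + δ).
k^0.57 = 0.22 / (0.026 + 0.013 + 0.098) = 0.22 / 0.137 = 1.6058
k* = 1.6058^(1/0.57) ≈ 2.2954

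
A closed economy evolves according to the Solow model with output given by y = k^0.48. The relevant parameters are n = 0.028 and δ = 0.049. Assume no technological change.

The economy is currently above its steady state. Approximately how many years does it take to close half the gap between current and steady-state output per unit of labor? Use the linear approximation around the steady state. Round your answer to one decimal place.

about 17.3 years

Near the steady state the convergence rate is λ = (1 − α)(n + δ).
λ = (1 − 0.48) × 0.077 = 0.52 × 0.077 = 0.04004
Half-life = ln 2 / λ = 0.6931 / 0.04004 ≈ 17.31 years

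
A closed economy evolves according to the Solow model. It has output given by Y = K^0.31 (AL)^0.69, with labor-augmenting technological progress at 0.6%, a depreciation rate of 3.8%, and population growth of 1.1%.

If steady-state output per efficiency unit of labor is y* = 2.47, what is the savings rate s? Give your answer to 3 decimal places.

Steady state requires s·f(k) = (n + g + δ)·k, i.e. s·k^α = (n + g + δ)·k.
Since y* = [s/(n + g + δ)]^(α/(1−α)), we have s/(n + g + δ) = (y*)^((1−α)/α) = 2.47^2.2258 = 7.4828.
Therefore s = 7.4828 × (n + g + δ) = 7.4828 × 0.055 = 0.4116.

s ≈ 0.412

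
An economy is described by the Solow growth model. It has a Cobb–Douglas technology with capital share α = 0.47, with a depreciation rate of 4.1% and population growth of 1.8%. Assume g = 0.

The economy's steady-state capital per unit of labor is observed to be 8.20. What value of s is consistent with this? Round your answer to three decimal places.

In steady state, investment equals break-even investment: s·k^α = (n + δ)·k.
So s / (n + δ) = (k*)^(1−α) = 8.20^0.53 = 3.0502.
Therefore s = 3.0502 × (n + δ) = 3.0502 × 0.059 = 0.1800.

s ≈ 0.180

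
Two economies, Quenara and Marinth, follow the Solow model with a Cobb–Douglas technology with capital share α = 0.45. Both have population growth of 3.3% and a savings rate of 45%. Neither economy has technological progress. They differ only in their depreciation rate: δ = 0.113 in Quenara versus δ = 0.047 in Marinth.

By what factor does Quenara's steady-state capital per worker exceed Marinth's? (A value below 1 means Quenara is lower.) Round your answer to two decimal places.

Steady-state k* = [s/(n + δ)]^(1/(1−α)), so the ratio is [ (s_Q/(n + δ)_Q) / (s_M/(n + δ)_M) ]^1.8182.
s_Q/(n + δ)_Q = 0.45/0.146 = 3.0822; s_M/(n + δ)_M = 0.45/0.080 = 5.6250.
Ratio = (3.0822/5.6250)^1.8182 = 0.5479^1.8182 ≈ 0.3349

k*_Q / k*_M ≈ 0.33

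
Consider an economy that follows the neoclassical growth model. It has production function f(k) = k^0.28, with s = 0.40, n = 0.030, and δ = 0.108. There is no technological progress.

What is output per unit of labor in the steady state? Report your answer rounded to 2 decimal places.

In steady state, investment equals break-even investment: s·k^α = (n + δ)·k.
Rearranging, k^(1−α) = s / (n + δ).
k^0.72 = 0.40 / (0.030 + 0.108) = 0.40 / 0.138 = 2.8986
k* = 2.8986^(1/0.72) ≈ 4.3846
y* = (k*)^α = 4.3846^0.28 ≈ 1.5127

y* = 1.51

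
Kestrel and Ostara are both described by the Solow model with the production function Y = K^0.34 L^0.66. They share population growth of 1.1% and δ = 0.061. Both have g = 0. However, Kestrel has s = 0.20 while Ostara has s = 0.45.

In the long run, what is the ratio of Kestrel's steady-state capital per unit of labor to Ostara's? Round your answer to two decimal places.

k*_K / k*_O ≈ 0.29

Steady-state k* = [s/(n + δ)]^(1/(1−α)), so the ratio is [ (s_K/(n + δ)_K) / (s_O/(n + δ)_O) ]^1.5152.
s_K/(n + δ)_K = 0.20/0.072 = 2.7778; s_O/(n + δ)_O = 0.45/0.072 = 6.2500.
Ratio = (2.7778/6.2500)^1.5152 = 0.4444^1.5152 ≈ 0.2926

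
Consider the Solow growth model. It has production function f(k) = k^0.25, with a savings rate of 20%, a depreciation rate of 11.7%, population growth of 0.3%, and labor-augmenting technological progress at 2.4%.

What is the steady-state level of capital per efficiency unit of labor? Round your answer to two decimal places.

k* ≈ 1.55

In steady state, investment equals break-even investment: s·k^α = (n + g + δ)·k.
Rearranging, k^(1−α) = s / (n + g + δ).
k^0.75 = 0.20 / (0.003 + 0.024 + 0.117) = 0.20 / 0.144 = 1.3889
k* = 1.3889^(1/0.75) ≈ 1.5496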